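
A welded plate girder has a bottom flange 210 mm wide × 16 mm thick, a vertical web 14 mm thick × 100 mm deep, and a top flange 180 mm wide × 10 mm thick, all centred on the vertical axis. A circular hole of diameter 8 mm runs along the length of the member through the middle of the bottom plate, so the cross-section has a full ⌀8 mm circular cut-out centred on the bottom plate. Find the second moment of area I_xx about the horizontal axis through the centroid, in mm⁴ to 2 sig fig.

I_xx ≈ 1.7 × 10⁷ mm⁴

Break the section into simple shapes (no overlaps), measuring from the bottom-left corner of the bounding box.
Bottom plate: 210 × 16, A = 3 360 mm², y = 8 mm, Ī = 71 680 mm⁴.
Web plate: 14 × 100, A = 1 400 mm², y = 66 mm, Ī = 1 166 667 mm⁴.
Top plate: 180 × 10, A = 1 800 mm², y = 121 mm, Ī = 15 000 mm⁴.
Hole (subtracted): ⌀8, A = 50.27 mm², y = 8 mm, Ī = 201.1 mm⁴.
Centroid: ȳ = ΣA·y / ΣA = 51.72 mm.
Transfer each piece to the horizontal axis through the centroid using Ī + A·d² with d = y − 51.72:
  bottom plate: d = -43.72 mm → contributes +6 493 861 mm⁴
  web plate: d = 14.28 mm → contributes +1 452 187 mm⁴
  top plate: d = 69.28 mm → contributes +8 654 707 mm⁴
  hole: d = -43.72 mm → contributes −96 277 mm⁴
Total I = 16 504 478 mm⁴.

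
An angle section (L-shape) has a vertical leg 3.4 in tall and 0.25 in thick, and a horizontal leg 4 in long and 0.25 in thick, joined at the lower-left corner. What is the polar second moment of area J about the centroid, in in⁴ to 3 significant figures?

Decompose the section into non-overlapping parts with the origin at the bottom-left of its bounding rectangle.
Vertical leg: 0.25 × 3.4, A = 0.85 in², y = 1.7 in, Ī = 0.81883 in⁴.
Horizontal leg (remainder): 3.75 × 0.25, A = 0.9375 in², y = 0.125 in, Ī = 0.0048828 in⁴.
Centroid: ȳ = ΣA·y / ΣA = 0.87395 in.
Transfer each piece to the centroidal x-axis using Ī + A·d² with d = y − 0.87395:
  vertical leg: d = 0.82605 in → contributes +1.3988 in⁴
  horizontal leg (remainder): d = -0.74895 in → contributes +0.53075 in⁴
Total I = 1.9296 in⁴.
For the y-axis: x̄ = 1.174 in.
Repeating about the centroidal y-axis gives I_y = 2.8863 in⁴.
Polar second moment: J = I_x + I_y = 4.8159 in⁴.

J ≈ 4.82 in⁴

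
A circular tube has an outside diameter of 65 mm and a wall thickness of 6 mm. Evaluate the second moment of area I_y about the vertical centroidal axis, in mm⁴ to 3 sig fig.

I_y ≈ 4.89 × 10⁵ mm⁴

Decompose the section into non-overlapping parts with the origin at the bottom-left of its bounding rectangle.
Outer circle: ⌀65, A = 3318.3 mm², x = 32.5 mm, Ī = 876 241 mm⁴.
Bore (subtracted): ⌀53, A = 2206.2 mm², x = 32.5 mm, Ī = 387 323 mm⁴.
By symmetry the centroid is at mid-width, x̄ = 32.5 mm.
All pieces are centred on the vertical centroidal axis, so I = ΣĪ (holes subtracted) = 488 917 mm⁴.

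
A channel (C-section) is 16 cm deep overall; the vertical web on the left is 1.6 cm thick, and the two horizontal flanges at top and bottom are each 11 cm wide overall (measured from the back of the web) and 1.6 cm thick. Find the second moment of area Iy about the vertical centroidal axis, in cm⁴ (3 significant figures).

Iy ≈ 645 cm⁴

Treat the section as a set of non-overlapping primitives; coordinates are from the bounding-box lower-left.
Web: 1.6 × 16, A = 25.6 cm², x = 0.8 cm, Ī = 5.4613 cm⁴.
Top flange (beyond web): 9.4 × 1.6, A = 15.04 cm², x = 6.3 cm, Ī = 110.74 cm⁴.
Bottom flange (beyond web): 9.4 × 1.6, A = 15.04 cm², x = 6.3 cm, Ī = 110.74 cm⁴.
Centroid: x̄ = ΣA·x / ΣA = 3.7713 cm.
Transfer each piece to the vertical centroidal axis using Ī + A·d² with d = x − 3.7713:
  web: d = -2.9713 cm → contributes +231.47 cm⁴
  top flange (beyond web): d = 2.5287 cm → contributes +206.92 cm⁴
  bottom flange (beyond web): d = 2.5287 cm → contributes +206.92 cm⁴
Total I = 645.3 cm⁴.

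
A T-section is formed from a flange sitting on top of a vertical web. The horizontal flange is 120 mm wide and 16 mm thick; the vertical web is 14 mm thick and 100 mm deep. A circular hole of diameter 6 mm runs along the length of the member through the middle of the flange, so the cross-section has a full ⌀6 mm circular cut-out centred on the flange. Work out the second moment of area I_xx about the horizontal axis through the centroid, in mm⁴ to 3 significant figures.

I_xx ≈ 3.91 × 10⁶ mm⁴

Split into non-overlapping primitives; take the origin at the lower-left of the bounding box.
Flange: 120 × 16, A = 1 920 mm², y = 108 mm, Ī = 40 960 mm⁴.
Web: 14 × 100, A = 1 400 mm², y = 50 mm, Ī = 1 166 667 mm⁴.
Hole (subtracted): ⌀6, A = 28.274 mm², y = 108 mm, Ī = 63.617 mm⁴.
Centroid: ȳ = ΣA·y / ΣA = 83.332 mm.
Transfer each piece to the horizontal axis through the centroid using Ī + A·d² with d = y − 83.332:
  flange: d = 24.668 mm → contributes +1 209 291 mm⁴
  web: d = -33.332 mm → contributes +2 722 106 mm⁴
  hole: d = 24.668 mm → contributes −17 269 mm⁴
Total I = 3 914 129 mm⁴.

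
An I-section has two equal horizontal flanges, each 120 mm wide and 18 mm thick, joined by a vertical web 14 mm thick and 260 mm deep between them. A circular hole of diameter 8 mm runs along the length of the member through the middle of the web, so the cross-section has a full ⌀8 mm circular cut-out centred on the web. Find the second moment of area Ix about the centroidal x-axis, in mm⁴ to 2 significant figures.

Ix ≈ 1.0 × 10⁸ mm⁴

Decompose the section into non-overlapping parts with the origin at the bottom-left of its bounding rectangle.
Bottom flange: 120 × 18, A = 2 160 mm², y = 9 mm, Ī = 58 320 mm⁴.
Web: 14 × 260, A = 3 640 mm², y = 148 mm, Ī = 20 505 333 mm⁴.
Top flange: 120 × 18, A = 2 160 mm², y = 287 mm, Ī = 58 320 mm⁴.
Hole (subtracted): ⌀8, A = 50.27 mm², y = 148 mm, Ī = 201.1 mm⁴.
By symmetry the centroid is at mid-height, ȳ = 148 mm.
Transfer each piece to the centroidal x-axis using Ī + A·d² with d = y − 148:
  bottom flange: d = -139 mm → contributes +41 791 680 mm⁴
  web: d = 0 mm → contributes +20 505 333 mm⁴
  top flange: d = 139 mm → contributes +41 791 680 mm⁴
  hole: d = 0 mm → contributes −201.1 mm⁴
Total I = 104 088 492 mm⁴.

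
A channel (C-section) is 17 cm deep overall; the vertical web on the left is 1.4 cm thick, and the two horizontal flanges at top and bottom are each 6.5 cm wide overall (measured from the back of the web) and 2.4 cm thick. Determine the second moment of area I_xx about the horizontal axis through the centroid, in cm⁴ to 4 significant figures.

I_xx ≈ 1889 cm⁴

Decompose the section into non-overlapping parts with the origin at the bottom-left of its bounding rectangle.
Web: 1.4 × 17, A = 23.8 cm², y = 8.5 cm, Ī = 573.183 cm⁴.
Top flange (beyond web): 5.1 × 2.4, A = 12.24 cm², y = 15.8 cm, Ī = 5.8752 cm⁴.
Bottom flange (beyond web): 5.1 × 2.4, A = 12.24 cm², y = 1.2 cm, Ī = 5.8752 cm⁴.
By symmetry the centroid is at mid-height, ȳ = 8.5 cm.
Transfer each piece to the horizontal axis through the centroid using Ī + A·d² with d = y − 8.5:
  web: d = 0 cm → contributes +573.183 cm⁴
  top flange (beyond web): d = 7.3 cm → contributes +658.145 cm⁴
  bottom flange (beyond web): d = -7.3 cm → contributes +658.145 cm⁴
Total I = 1889.47 cm⁴.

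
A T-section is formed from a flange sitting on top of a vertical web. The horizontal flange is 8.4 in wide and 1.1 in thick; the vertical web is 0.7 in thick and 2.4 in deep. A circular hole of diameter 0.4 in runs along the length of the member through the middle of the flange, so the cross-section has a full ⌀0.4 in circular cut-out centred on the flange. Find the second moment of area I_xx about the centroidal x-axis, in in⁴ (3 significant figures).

I_xx ≈ 6.08 in⁴

Decompose the section into non-overlapping parts with the origin at the bottom-left of its bounding rectangle.
Flange: 8.4 × 1.1, A = 9.24 in², y = 2.95 in, Ī = 0.9317 in⁴.
Web: 0.7 × 2.4, A = 1.68 in², y = 1.2 in, Ī = 0.8064 in⁴.
Hole (subtracted): ⌀0.4, A = 0.12566 in², y = 2.95 in, Ī = 0.0012566 in⁴.
Centroid: ȳ = ΣA·y / ΣA = 2.6776 in.
Transfer each piece to the centroidal x-axis using Ī + A·d² with d = y − 2.6776:
  flange: d = 0.27237 in → contributes +1.6171 in⁴
  web: d = -1.4776 in → contributes +4.4745 in⁴
  hole: d = 0.27237 in → contributes −0.010579 in⁴
Total I = 6.0811 in⁴.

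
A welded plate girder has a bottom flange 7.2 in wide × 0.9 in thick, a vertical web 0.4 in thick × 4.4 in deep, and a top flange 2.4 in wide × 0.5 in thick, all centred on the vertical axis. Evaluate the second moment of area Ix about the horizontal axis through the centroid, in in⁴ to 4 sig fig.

Ix ≈ 34.55 in⁴

Decompose the section into non-overlapping parts with the origin at the bottom-left of its bounding rectangle.
Bottom plate: 7.2 × 0.9, A = 6.48 in², y = 0.45 in, Ī = 0.4374 in⁴.
Web plate: 0.4 × 4.4, A = 1.76 in², y = 3.1 in, Ī = 2.83947 in⁴.
Top plate: 2.4 × 0.5, A = 1.2 in², y = 5.55 in, Ī = 0.025 in⁴.
Centroid: ȳ = ΣA·y / ΣA = 1.59237 in.
Transfer each piece to the horizontal axis through the centroid using Ī + A·d² with d = y − 1.59237:
  bottom plate: d = -1.14237 in → contributes +8.8939 in⁴
  web plate: d = 1.50763 in → contributes +6.83984 in⁴
  top plate: d = 3.95763 in → contributes +18.8204 in⁴
Total I = 34.5541 in⁴.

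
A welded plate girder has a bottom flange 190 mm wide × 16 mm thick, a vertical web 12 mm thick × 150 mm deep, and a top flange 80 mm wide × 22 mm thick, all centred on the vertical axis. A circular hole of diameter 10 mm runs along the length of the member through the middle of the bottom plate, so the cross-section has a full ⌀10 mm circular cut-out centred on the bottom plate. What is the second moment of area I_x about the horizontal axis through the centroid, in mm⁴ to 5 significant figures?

Decompose the section into non-overlapping parts with the origin at the bottom-left of its bounding rectangle.
Bottom plate: 190 × 16, A = 3 040 mm², y = 8 mm, Ī = 64853.33 mm⁴.
Web plate: 12 × 150, A = 1 800 mm², y = 91 mm, Ī = 3 375 000 mm⁴.
Top plate: 80 × 22, A = 1 760 mm², y = 177 mm, Ī = 70986.67 mm⁴.
Hole (subtracted): ⌀10, A = 78.53982 mm², y = 8 mm, Ī = 490.8739 mm⁴.
Centroid: ȳ = ΣA·y / ΣA = 76.5184 mm.
Transfer each piece to the horizontal axis through the centroid using Ī + A·d² with d = y − 76.5184:
  bottom plate: d = -68.5184 mm → contributes +14 336 956 mm⁴
  web plate: d = 14.4816 mm → contributes +3 752 490 mm⁴
  top plate: d = 100.4816 mm → contributes +17 840 919 mm⁴
  hole: d = -68.5184 mm → contributes −369217.3 mm⁴
Total I = 35 561 148 mm⁴.

I_x ≈ 3.5561 × 10⁷ mm⁴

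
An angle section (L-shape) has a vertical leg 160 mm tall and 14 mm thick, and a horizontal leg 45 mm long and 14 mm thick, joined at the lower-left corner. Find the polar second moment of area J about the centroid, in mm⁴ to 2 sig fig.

Decompose the section into non-overlapping parts with the origin at the bottom-left of its bounding rectangle.
Vertical leg: 14 × 160, A = 2 240 mm², y = 80 mm, Ī = 4 778 667 mm⁴.
Horizontal leg (remainder): 31 × 14, A = 434 mm², y = 7 mm, Ī = 7 089 mm⁴.
Centroid: ȳ = ΣA·y / ΣA = 68.15 mm.
Transfer each piece to the centroidal x-axis using Ī + A·d² with d = y − 68.15:
  vertical leg: d = 11.85 mm → contributes +5 093 116 mm⁴
  horizontal leg (remainder): d = -61.15 mm → contributes +1 630 052 mm⁴
Total I = 6 723 168 mm⁴.
For the y-axis: x̄ = 10.65 mm.
Repeating about the centroidal y-axis gives I_y = 255 395 mm⁴.
Polar second moment: J = I_x + I_y = 6 978 563 mm⁴.

J ≈ 7.0 × 10⁶ mm⁴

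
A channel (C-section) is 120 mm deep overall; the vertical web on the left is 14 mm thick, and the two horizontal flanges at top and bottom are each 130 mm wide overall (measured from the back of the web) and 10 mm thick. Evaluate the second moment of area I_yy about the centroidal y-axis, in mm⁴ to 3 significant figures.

I_yy ≈ 6.75 × 10⁶ mm⁴

Treat the section as a set of non-overlapping primitives; coordinates are from the bounding-box lower-left.
Web: 14 × 120, A = 1 680 mm², x = 7 mm, Ī = 27 440 mm⁴.
Top flange (beyond web): 116 × 10, A = 1 160 mm², x = 72 mm, Ī = 1 300 747 mm⁴.
Bottom flange (beyond web): 116 × 10, A = 1 160 mm², x = 72 mm, Ī = 1 300 747 mm⁴.
Centroid: x̄ = ΣA·x / ΣA = 44.7 mm.
Transfer each piece to the centroidal y-axis using Ī + A·d² with d = x − 44.7:
  web: d = -37.7 mm → contributes +2 415 207 mm⁴
  top flange (beyond web): d = 27.3 mm → contributes +2 165 283 mm⁴
  bottom flange (beyond web): d = 27.3 mm → contributes +2 165 283 mm⁴
Total I = 6 745 773 mm⁴.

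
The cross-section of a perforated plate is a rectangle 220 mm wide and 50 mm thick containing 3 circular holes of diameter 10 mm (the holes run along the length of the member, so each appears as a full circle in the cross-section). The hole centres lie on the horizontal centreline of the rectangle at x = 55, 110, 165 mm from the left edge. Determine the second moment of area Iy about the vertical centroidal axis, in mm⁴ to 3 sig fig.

Iy ≈ 4.39 × 10⁷ mm⁴

Decompose the section into non-overlapping parts with the origin at the bottom-left of its bounding rectangle.
Plate: 220 × 50, A = 11 000 mm², x = 110 mm, Ī = 44 366 667 mm⁴.
Hole 1 (subtracted): ⌀10, A = 78.54 mm², x = 55 mm, Ī = 490.87 mm⁴.
Hole 2 (subtracted): ⌀10, A = 78.54 mm², x = 110 mm, Ī = 490.87 mm⁴.
Hole 3 (subtracted): ⌀10, A = 78.54 mm², x = 165 mm, Ī = 490.87 mm⁴.
By symmetry the centroid is at mid-width, x̄ = 110 mm.
Transfer each piece to the vertical centroidal axis using Ī + A·d² with d = x − 110:
  plate: d = 0 mm → contributes +44 366 667 mm⁴
  hole 1: d = -55 mm → contributes −238 074 mm⁴
  hole 2: d = 0 mm → contributes −490.87 mm⁴
  hole 3: d = 55 mm → contributes −238 074 mm⁴
Total I = 43 890 028 mm⁴.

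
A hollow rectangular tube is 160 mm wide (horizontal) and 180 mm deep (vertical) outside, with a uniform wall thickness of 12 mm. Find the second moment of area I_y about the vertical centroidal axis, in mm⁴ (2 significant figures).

I_y ≈ 2.9 × 10⁷ mm⁴

Break the section into simple shapes (no overlaps), measuring from the bottom-left corner of the bounding box.
Outer rectangle: 160 × 180, A = 28 800 mm², x = 80 mm, Ī = 61 440 000 mm⁴.
Inner void (subtracted): 136 × 156, A = 21 216 mm², x = 80 mm, Ī = 32 700 928 mm⁴.
By symmetry the centroid is at mid-width, x̄ = 80 mm.
All pieces are centred on the vertical centroidal axis, so I = ΣĪ (holes subtracted) = 28 739 072 mm⁴.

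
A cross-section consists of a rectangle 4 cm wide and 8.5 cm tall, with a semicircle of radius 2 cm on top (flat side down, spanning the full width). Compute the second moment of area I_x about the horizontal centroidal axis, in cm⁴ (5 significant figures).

I_x ≈ 344.34 cm⁴

Break the section into simple shapes (no overlaps), measuring from the bottom-left corner of the bounding box.
Rectangular body: 4 × 8.5, A = 34 cm², y = 4.25 cm, Ī = 204.7083 cm⁴.
Semicircular cap: semicircle r = 2, A = 6.283185 cm², y = 9.348826 cm, Ī = 1.756111 cm⁴.
Centroid: ȳ = ΣA·y / ΣA = 5.045291 cm.
Transfer each piece to the horizontal centroidal axis using Ī + A·d² with d = y − 5.045291:
  rectangular body: d = -0.7952914 cm → contributes +226.2129 cm⁴
  semicircular cap: d = 4.303535 cm → contributes +118.1233 cm⁴
Total I = 344.3362 cm⁴.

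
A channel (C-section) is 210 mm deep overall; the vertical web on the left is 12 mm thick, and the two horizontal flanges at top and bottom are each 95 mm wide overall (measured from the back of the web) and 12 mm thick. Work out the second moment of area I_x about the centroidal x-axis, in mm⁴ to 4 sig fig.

Break the section into simple shapes (no overlaps), measuring from the bottom-left corner of the bounding box.
Web: 12 × 210, A = 2 520 mm², y = 105 mm, Ī = 9 261 000 mm⁴.
Top flange (beyond web): 83 × 12, A = 996 mm², y = 204 mm, Ī = 11 952 mm⁴.
Bottom flange (beyond web): 83 × 12, A = 996 mm², y = 6 mm, Ī = 11 952 mm⁴.
By symmetry the centroid is at mid-height, ȳ = 105 mm.
Transfer each piece to the centroidal x-axis using Ī + A·d² with d = y − 105:
  web: d = 0 mm → contributes +9 261 000 mm⁴
  top flange (beyond web): d = 99 mm → contributes +9 773 748 mm⁴
  bottom flange (beyond web): d = -99 mm → contributes +9 773 748 mm⁴
Total I = 28 808 496 mm⁴.

I_x ≈ 2.881 × 10⁷ mm⁴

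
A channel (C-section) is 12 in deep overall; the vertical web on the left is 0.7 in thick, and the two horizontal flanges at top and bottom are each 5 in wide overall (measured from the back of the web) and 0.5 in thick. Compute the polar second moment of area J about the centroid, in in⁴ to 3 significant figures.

Split into non-overlapping primitives; take the origin at the lower-left of the bounding box.
Web: 0.7 × 12, A = 8.4 in², y = 6 in, Ī = 100.8 in⁴.
Top flange (beyond web): 4.3 × 0.5, A = 2.15 in², y = 11.75 in, Ī = 0.044792 in⁴.
Bottom flange (beyond web): 4.3 × 0.5, A = 2.15 in², y = 0.25 in, Ī = 0.044792 in⁴.
By symmetry the centroid is at mid-height, ȳ = 6 in.
Transfer each piece to the centroidal x-axis using Ī + A·d² with d = y − 6:
  web: d = 0 in → contributes +100.8 in⁴
  top flange (beyond web): d = 5.75 in → contributes +71.129 in⁴
  bottom flange (beyond web): d = -5.75 in → contributes +71.129 in⁴
Total I = 243.06 in⁴.
For the y-axis: x̄ = 1.1965 in.
Repeating about the centroidal y-axis gives I_y = 24.744 in⁴.
Polar second moment: J = I_x + I_y = 267.8 in⁴.

J ≈ 268 in⁴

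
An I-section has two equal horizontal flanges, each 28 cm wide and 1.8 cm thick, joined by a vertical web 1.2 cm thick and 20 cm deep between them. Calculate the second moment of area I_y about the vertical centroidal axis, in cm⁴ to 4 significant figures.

I_y ≈ 6588 cm⁴

Break the section into simple shapes (no overlaps), measuring from the bottom-left corner of the bounding box.
Bottom flange: 28 × 1.8, A = 50.4 cm², x = 14 cm, Ī = 3292.8 cm⁴.
Web: 1.2 × 20, A = 24 cm², x = 14 cm, Ī = 2.88 cm⁴.
Top flange: 28 × 1.8, A = 50.4 cm², x = 14 cm, Ī = 3292.8 cm⁴.
By symmetry the centroid is at mid-width, x̄ = 14 cm.
All pieces are centred on the vertical centroidal axis, so I = ΣĪ = 6588.48 cm⁴.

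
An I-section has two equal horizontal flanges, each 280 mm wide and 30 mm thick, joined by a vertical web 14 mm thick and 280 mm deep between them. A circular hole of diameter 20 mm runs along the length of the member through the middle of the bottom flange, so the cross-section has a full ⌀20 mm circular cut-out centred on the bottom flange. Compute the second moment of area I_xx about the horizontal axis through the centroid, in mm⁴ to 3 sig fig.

I_xx ≈ 4.23 × 10⁸ mm⁴

Break the section into simple shapes (no overlaps), measuring from the bottom-left corner of the bounding box.
Bottom flange: 280 × 30, A = 8 400 mm², y = 15 mm, Ī = 630 000 mm⁴.
Web: 14 × 280, A = 3 920 mm², y = 170 mm, Ī = 25 610 667 mm⁴.
Top flange: 280 × 30, A = 8 400 mm², y = 325 mm, Ī = 630 000 mm⁴.
Hole (subtracted): ⌀20, A = 314.16 mm², y = 15 mm, Ī = 7 854 mm⁴.
Centroid: ȳ = ΣA·y / ΣA = 172.39 mm.
Transfer each piece to the horizontal axis through the centroid using Ī + A·d² with d = y − 172.39:
  bottom flange: d = -157.39 mm → contributes +208 701 788 mm⁴
  web: d = -2.3863 mm → contributes +25 632 989 mm⁴
  top flange: d = 152.61 mm → contributes +196 273 879 mm⁴
  hole: d = -157.39 mm → contributes −7 789 721 mm⁴
Total I = 422 818 936 mm⁴.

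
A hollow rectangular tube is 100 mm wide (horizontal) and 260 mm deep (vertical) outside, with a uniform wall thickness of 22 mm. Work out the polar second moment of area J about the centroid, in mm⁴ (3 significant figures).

J ≈ 1.18 × 10⁸ mm⁴

Split into non-overlapping primitives; take the origin at the lower-left of the bounding box.
Outer rectangle: 100 × 260, A = 26 000 mm², y = 130 mm, Ī = 146 466 667 mm⁴.
Inner void (subtracted): 56 × 216, A = 12 096 mm², y = 130 mm, Ī = 47 029 248 mm⁴.
By symmetry the centroid is at mid-height, ȳ = 130 mm.
All pieces are centred on the centroidal x-axis, so I = ΣĪ (holes subtracted) = 99 437 419 mm⁴.
Repeating about the centroidal y-axis gives I_y = 18 505 579 mm⁴.
Polar second moment: J = I_x + I_y = 117 942 997 mm⁴.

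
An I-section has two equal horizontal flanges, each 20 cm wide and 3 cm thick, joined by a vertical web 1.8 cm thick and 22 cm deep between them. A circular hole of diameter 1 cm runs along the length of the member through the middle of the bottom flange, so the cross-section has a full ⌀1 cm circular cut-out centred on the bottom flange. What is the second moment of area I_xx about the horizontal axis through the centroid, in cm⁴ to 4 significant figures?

Decompose the section into non-overlapping parts with the origin at the bottom-left of its bounding rectangle.
Bottom flange: 20 × 3, A = 60 cm², y = 1.5 cm, Ī = 45 cm⁴.
Web: 1.8 × 22, A = 39.6 cm², y = 14 cm, Ī = 1597.2 cm⁴.
Top flange: 20 × 3, A = 60 cm², y = 26.5 cm, Ī = 45 cm⁴.
Hole (subtracted): ⌀1, A = 0.785398 cm², y = 1.5 cm, Ī = 0.0490874 cm⁴.
Centroid: ȳ = ΣA·y / ΣA = 14.0618 cm.
Transfer each piece to the horizontal axis through the centroid using Ī + A·d² with d = y − 14.0618:
  bottom flange: d = -12.5618 cm → contributes +9512.96 cm⁴
  web: d = -0.0618172 cm → contributes +1597.35 cm⁴
  top flange: d = 12.4382 cm → contributes +9327.5 cm⁴
  hole: d = -12.5618 cm → contributes −123.984 cm⁴
Total I = 20313.8 cm⁴.

I_xx ≈ 2.031 × 10⁴ cm⁴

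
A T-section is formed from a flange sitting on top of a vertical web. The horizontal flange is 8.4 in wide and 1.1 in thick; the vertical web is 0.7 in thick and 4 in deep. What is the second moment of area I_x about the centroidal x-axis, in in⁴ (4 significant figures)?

Break the section into simple shapes (no overlaps), measuring from the bottom-left corner of the bounding box.
Flange: 8.4 × 1.1, A = 9.24 in², y = 4.55 in, Ī = 0.9317 in⁴.
Web: 0.7 × 4, A = 2.8 in², y = 2 in, Ī = 3.73333 in⁴.
Centroid: ȳ = ΣA·y / ΣA = 3.95698 in.
Transfer each piece to the centroidal x-axis using Ī + A·d² with d = y − 3.95698:
  flange: d = 0.593023 in → contributes +4.18119 in⁴
  web: d = -1.95698 in → contributes +14.4567 in⁴
Total I = 18.6378 in⁴.

I_x ≈ 18.64 in⁴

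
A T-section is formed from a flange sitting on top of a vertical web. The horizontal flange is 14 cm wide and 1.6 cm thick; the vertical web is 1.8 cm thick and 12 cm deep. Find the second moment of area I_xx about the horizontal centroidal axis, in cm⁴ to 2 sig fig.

Split into non-overlapping primitives; take the origin at the lower-left of the bounding box.
Flange: 14 × 1.6, A = 22.4 cm², y = 12.8 cm, Ī = 4.779 cm⁴.
Web: 1.8 × 12, A = 21.6 cm², y = 6 cm, Ī = 259.2 cm⁴.
Centroid: ȳ = ΣA·y / ΣA = 9.462 cm.
Transfer each piece to the horizontal centroidal axis using Ī + A·d² with d = y − 9.462:
  flange: d = 3.338 cm → contributes +254.4 cm⁴
  web: d = -3.462 cm → contributes +518.1 cm⁴
Total I = 772.5 cm⁴.

I_xx ≈ 770 cm⁴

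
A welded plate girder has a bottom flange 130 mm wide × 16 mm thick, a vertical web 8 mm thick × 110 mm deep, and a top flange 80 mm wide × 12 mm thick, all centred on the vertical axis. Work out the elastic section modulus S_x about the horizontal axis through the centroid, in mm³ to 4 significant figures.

Treat the section as a set of non-overlapping primitives; coordinates are from the bounding-box lower-left.
Bottom plate: 130 × 16, A = 2 080 mm², y = 8 mm, Ī = 44373.3 mm⁴.
Web plate: 8 × 110, A = 880 mm², y = 71 mm, Ī = 887 333 mm⁴.
Top plate: 80 × 12, A = 960 mm², y = 132 mm, Ī = 11 520 mm⁴.
Centroid: ȳ = ΣA·y / ΣA = 52.5102 mm.
Transfer each piece to the horizontal axis through the centroid using Ī + A·d² with d = y − 52.5102:
  bottom plate: d = -44.5102 mm → contributes +4 165 183 mm⁴
  web plate: d = 18.4898 mm → contributes +1 188 181 mm⁴
  top plate: d = 79.4898 mm → contributes +6 077 403 mm⁴
Total I = 11 430 766 mm⁴.
Extreme fibre distance c = 85.4898 mm; S = I/c = 133 709 mm³.

S_x ≈ 1.337 × 10⁵ mm³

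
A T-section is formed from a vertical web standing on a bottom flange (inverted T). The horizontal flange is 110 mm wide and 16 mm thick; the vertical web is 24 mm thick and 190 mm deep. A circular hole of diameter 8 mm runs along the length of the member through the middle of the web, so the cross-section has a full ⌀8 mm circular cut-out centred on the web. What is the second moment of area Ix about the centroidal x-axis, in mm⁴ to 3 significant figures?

Break the section into simple shapes (no overlaps), measuring from the bottom-left corner of the bounding box.
Flange: 110 × 16, A = 1 760 mm², y = 8 mm, Ī = 37 547 mm⁴.
Web: 24 × 190, A = 4 560 mm², y = 111 mm, Ī = 13 718 000 mm⁴.
Hole (subtracted): ⌀8, A = 50.265 mm², y = 111 mm, Ī = 201.06 mm⁴.
Centroid: ȳ = ΣA·y / ΣA = 82.086 mm.
Transfer each piece to the centroidal x-axis using Ī + A·d² with d = y − 82.086:
  flange: d = -74.086 mm → contributes +9 697 850 mm⁴
  web: d = 28.914 mm → contributes +17 530 118 mm⁴
  hole: d = 28.914 mm → contributes −42 223 mm⁴
Total I = 27 185 745 mm⁴.

Ix ≈ 2.72 × 10⁷ mm⁴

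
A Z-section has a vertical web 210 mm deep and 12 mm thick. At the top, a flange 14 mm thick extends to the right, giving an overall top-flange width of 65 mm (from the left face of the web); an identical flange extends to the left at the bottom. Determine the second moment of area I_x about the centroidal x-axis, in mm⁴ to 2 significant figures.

Break the section into simple shapes (no overlaps), measuring from the bottom-left corner of the bounding box.
Web: 12 × 210, A = 2 520 mm², y = 105 mm, Ī = 9 261 000 mm⁴.
Top flange (beyond web): 53 × 14, A = 742 mm², y = 203 mm, Ī = 12 119 mm⁴.
Bottom flange (beyond web): 53 × 14, A = 742 mm², y = 7 mm, Ī = 12 119 mm⁴.
Centroid: ȳ = ΣA·y / ΣA = 105 mm.
Transfer each piece to the centroidal x-axis using Ī + A·d² with d = y − 105:
  web: d = 0 mm → contributes +9 261 000 mm⁴
  top flange (beyond web): d = 98 mm → contributes +7 138 287 mm⁴
  bottom flange (beyond web): d = -98 mm → contributes +7 138 287 mm⁴
Total I = 23 537 575 mm⁴.

I_x ≈ 2.4 × 10⁷ mm⁴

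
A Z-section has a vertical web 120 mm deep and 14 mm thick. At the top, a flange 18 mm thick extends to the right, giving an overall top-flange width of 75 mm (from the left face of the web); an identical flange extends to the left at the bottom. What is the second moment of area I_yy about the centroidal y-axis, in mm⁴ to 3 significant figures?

Decompose the section into non-overlapping parts with the origin at the bottom-left of its bounding rectangle.
Web: 14 × 120, A = 1 680 mm², x = 68 mm, Ī = 27 440 mm⁴.
Top flange (beyond web): 61 × 18, A = 1 098 mm², x = 105.5 mm, Ī = 340 472 mm⁴.
Bottom flange (beyond web): 61 × 18, A = 1 098 mm², x = 30.5 mm, Ī = 340 472 mm⁴.
Centroid: x̄ = ΣA·x / ΣA = 68 mm.
Transfer each piece to the centroidal y-axis using Ī + A·d² with d = x − 68:
  web: d = 0 mm → contributes +27 440 mm⁴
  top flange (beyond web): d = 37.5 mm → contributes +1 884 534 mm⁴
  bottom flange (beyond web): d = -37.5 mm → contributes +1 884 534 mm⁴
Total I = 3 796 508 mm⁴.

I_yy ≈ 3.80 × 10⁶ mm⁴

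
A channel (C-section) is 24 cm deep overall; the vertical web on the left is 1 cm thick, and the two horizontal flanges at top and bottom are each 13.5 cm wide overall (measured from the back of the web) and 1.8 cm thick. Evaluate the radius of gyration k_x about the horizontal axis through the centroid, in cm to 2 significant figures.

Break the section into simple shapes (no overlaps), measuring from the bottom-left corner of the bounding box.
Web: 1 × 24, A = 24 cm², y = 12 cm, Ī = 1 152 cm⁴.
Top flange (beyond web): 12.5 × 1.8, A = 22.5 cm², y = 23.1 cm, Ī = 6.075 cm⁴.
Bottom flange (beyond web): 12.5 × 1.8, A = 22.5 cm², y = 0.9 cm, Ī = 6.075 cm⁴.
By symmetry the centroid is at mid-height, ȳ = 12 cm.
Transfer each piece to the horizontal axis through the centroid using Ī + A·d² with d = y − 12:
  web: d = 0 cm → contributes +1 152 cm⁴
  top flange (beyond web): d = 11.1 cm → contributes +2 778 cm⁴
  bottom flange (beyond web): d = -11.1 cm → contributes +2 778 cm⁴
Total I = 6 709 cm⁴.
Radius of gyration: k = √(I/A) = √(6 709 / 69) = 9.86 cm.

k_x ≈ 9.9 cm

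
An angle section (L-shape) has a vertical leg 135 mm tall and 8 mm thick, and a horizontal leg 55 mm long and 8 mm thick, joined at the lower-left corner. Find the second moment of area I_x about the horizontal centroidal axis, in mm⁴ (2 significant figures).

I_x ≈ 2.8 × 10⁶ mm⁴

Break the section into simple shapes (no overlaps), measuring from the bottom-left corner of the bounding box.
Vertical leg: 8 × 135, A = 1 080 mm², y = 67.5 mm, Ī = 1 640 250 mm⁴.
Horizontal leg (remainder): 47 × 8, A = 376 mm², y = 4 mm, Ī = 2 005 mm⁴.
Centroid: ȳ = ΣA·y / ΣA = 51.1 mm.
Transfer each piece to the horizontal centroidal axis using Ī + A·d² with d = y − 51.1:
  vertical leg: d = 16.4 mm → contributes +1 930 668 mm⁴
  horizontal leg (remainder): d = -47.1 mm → contributes +836 186 mm⁴
Total I = 2 766 854 mm⁴.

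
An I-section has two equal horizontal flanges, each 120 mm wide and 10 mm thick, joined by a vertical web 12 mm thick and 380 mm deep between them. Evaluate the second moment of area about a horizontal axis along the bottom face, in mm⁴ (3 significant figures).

I_base ≈ 4.25 × 10⁸ mm⁴

Split into non-overlapping primitives; take the origin at the lower-left of the bounding box.
Bottom flange: 120 × 10, A = 1 200 mm², y = 5 mm, Ī = 10 000 mm⁴.
Web: 12 × 380, A = 4 560 mm², y = 200 mm, Ī = 54 872 000 mm⁴.
Top flange: 120 × 10, A = 1 200 mm², y = 395 mm, Ī = 10 000 mm⁴.
Transfer each piece to the base of the section using Ī + A·d² with d = y − 0:
  bottom flange: d = 5 mm → contributes +40 000 mm⁴
  web: d = 200 mm → contributes +237 272 000 mm⁴
  top flange: d = 395 mm → contributes +187 240 000 mm⁴
Total I = 424 552 000 mm⁴.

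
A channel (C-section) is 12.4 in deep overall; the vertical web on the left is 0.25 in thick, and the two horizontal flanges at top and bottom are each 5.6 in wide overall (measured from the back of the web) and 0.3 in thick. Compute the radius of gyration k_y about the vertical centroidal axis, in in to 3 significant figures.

Decompose the section into non-overlapping parts with the origin at the bottom-left of its bounding rectangle.
Web: 0.25 × 12.4, A = 3.1 in², x = 0.125 in, Ī = 0.016146 in⁴.
Top flange (beyond web): 5.35 × 0.3, A = 1.605 in², x = 2.925 in, Ī = 3.8283 in⁴.
Bottom flange (beyond web): 5.35 × 0.3, A = 1.605 in², x = 2.925 in, Ī = 3.8283 in⁴.
Centroid: x̄ = ΣA·x / ΣA = 1.5494 in.
Transfer each piece to the vertical centroidal axis using Ī + A·d² with d = x − 1.5494:
  web: d = -1.4244 in → contributes +6.3058 in⁴
  top flange (beyond web): d = 1.3756 in → contributes +6.8653 in⁴
  bottom flange (beyond web): d = 1.3756 in → contributes +6.8653 in⁴
Total I = 20.037 in⁴.
Radius of gyration: k = √(I/A) = √(20.037 / 6.31) = 1.782 in.

k_y ≈ 1.78 in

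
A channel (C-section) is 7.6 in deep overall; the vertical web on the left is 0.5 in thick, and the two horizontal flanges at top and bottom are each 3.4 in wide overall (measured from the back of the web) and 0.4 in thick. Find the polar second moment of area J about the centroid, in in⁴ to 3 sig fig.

J ≈ 54.3 in⁴

Decompose the section into non-overlapping parts with the origin at the bottom-left of its bounding rectangle.
Web: 0.5 × 7.6, A = 3.8 in², y = 3.8 in, Ī = 18.291 in⁴.
Top flange (beyond web): 2.9 × 0.4, A = 1.16 in², y = 7.4 in, Ī = 0.015467 in⁴.
Bottom flange (beyond web): 2.9 × 0.4, A = 1.16 in², y = 0.2 in, Ī = 0.015467 in⁴.
By symmetry the centroid is at mid-height, ȳ = 3.8 in.
Transfer each piece to the centroidal x-axis using Ī + A·d² with d = y − 3.8:
  web: d = 0 in → contributes +18.291 in⁴
  top flange (beyond web): d = 3.6 in → contributes +15.049 in⁴
  bottom flange (beyond web): d = -3.6 in → contributes +15.049 in⁴
Total I = 48.389 in⁴.
For the y-axis: x̄ = 0.89444 in.
Repeating about the centroidal y-axis gives I_y = 5.8682 in⁴.
Polar second moment: J = I_x + I_y = 54.257 in⁴.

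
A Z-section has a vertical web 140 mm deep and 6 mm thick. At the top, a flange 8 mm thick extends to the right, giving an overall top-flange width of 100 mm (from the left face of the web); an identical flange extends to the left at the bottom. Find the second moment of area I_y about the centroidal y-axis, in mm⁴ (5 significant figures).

I_y ≈ 4.8700 × 10⁶ mm⁴

Split into non-overlapping primitives; take the origin at the lower-left of the bounding box.
Web: 6 × 140, A = 840 mm², x = 97 mm, Ī = 2 520 mm⁴.
Top flange (beyond web): 94 × 8, A = 752 mm², x = 147 mm, Ī = 553722.7 mm⁴.
Bottom flange (beyond web): 94 × 8, A = 752 mm², x = 47 mm, Ī = 553722.7 mm⁴.
Centroid: x̄ = ΣA·x / ΣA = 97 mm.
Transfer each piece to the centroidal y-axis using Ī + A·d² with d = x − 97:
  web: d = 0 mm → contributes +2 520 mm⁴
  top flange (beyond web): d = 50 mm → contributes +2 433 723 mm⁴
  bottom flange (beyond web): d = -50 mm → contributes +2 433 723 mm⁴
Total I = 4 869 965 mm⁴.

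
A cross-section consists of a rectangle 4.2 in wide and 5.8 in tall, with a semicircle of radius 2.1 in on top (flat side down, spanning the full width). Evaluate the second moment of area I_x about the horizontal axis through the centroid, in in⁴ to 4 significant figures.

I_x ≈ 147.9 in⁴

Break the section into simple shapes (no overlaps), measuring from the bottom-left corner of the bounding box.
Rectangular body: 4.2 × 5.8, A = 24.36 in², y = 2.9 in, Ī = 68.2892 in⁴.
Semicircular cap: semicircle r = 2.1, A = 6.92721 in², y = 6.69127 in, Ī = 2.13456 in⁴.
Centroid: ȳ = ΣA·y / ΣA = 3.73941 in.
Transfer each piece to the horizontal axis through the centroid using Ī + A·d² with d = y − 3.73941:
  rectangular body: d = -0.839414 in → contributes +85.4536 in⁴
  semicircular cap: d = 2.95185 in → contributes +62.4944 in⁴
Total I = 147.948 in⁴.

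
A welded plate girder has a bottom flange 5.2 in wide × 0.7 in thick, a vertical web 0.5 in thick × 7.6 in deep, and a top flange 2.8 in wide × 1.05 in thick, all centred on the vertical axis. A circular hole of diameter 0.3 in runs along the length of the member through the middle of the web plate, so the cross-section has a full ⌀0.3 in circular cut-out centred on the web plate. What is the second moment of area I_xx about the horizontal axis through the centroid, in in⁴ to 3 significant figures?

I_xx ≈ 136 in⁴

Treat the section as a set of non-overlapping primitives; coordinates are from the bounding-box lower-left.
Bottom plate: 5.2 × 0.7, A = 3.64 in², y = 0.35 in, Ī = 0.14863 in⁴.
Web plate: 0.5 × 7.6, A = 3.8 in², y = 4.5 in, Ī = 18.291 in⁴.
Top plate: 2.8 × 1.05, A = 2.94 in², y = 8.825 in, Ī = 0.27011 in⁴.
Hole (subtracted): ⌀0.3, A = 0.070686 in², y = 4.5 in, Ī = 0.00039761 in⁴.
Centroid: ȳ = ΣA·y / ΣA = 4.2681 in.
Transfer each piece to the horizontal axis through the centroid using Ī + A·d² with d = y − 4.2681:
  bottom plate: d = -3.9181 in → contributes +56.029 in⁴
  web plate: d = 0.23188 in → contributes +18.495 in⁴
  top plate: d = 4.5569 in → contributes +61.32 in⁴
  hole: d = 0.23188 in → contributes −0.0041982 in⁴
Total I = 135.84 in⁴.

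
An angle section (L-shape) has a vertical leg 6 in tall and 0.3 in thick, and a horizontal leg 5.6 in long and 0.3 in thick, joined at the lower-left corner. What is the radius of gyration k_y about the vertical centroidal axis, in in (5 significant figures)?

k_y ≈ 1.7477 in

Split into non-overlapping primitives; take the origin at the lower-left of the bounding box.
Vertical leg: 0.3 × 6, A = 1.8 in², x = 0.15 in, Ī = 0.0135 in⁴.
Horizontal leg (remainder): 5.3 × 0.3, A = 1.59 in², x = 2.95 in, Ī = 3.721925 in⁴.
Centroid: x̄ = ΣA·x / ΣA = 1.463274 in.
Transfer each piece to the vertical centroidal axis using Ī + A·d² with d = x − 1.463274:
  vertical leg: d = -1.313274 in → contributes +3.117941 in⁴
  horizontal leg (remainder): d = 1.486726 in → contributes +7.236387 in⁴
Total I = 10.35433 in⁴.
Radius of gyration: k = √(I/A) = √(10.35433 / 3.39) = 1.747677 in.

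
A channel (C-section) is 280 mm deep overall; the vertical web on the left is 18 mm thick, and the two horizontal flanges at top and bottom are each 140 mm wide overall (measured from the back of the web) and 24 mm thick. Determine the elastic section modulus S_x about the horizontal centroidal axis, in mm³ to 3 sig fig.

S_x ≈ 9.23 × 10⁵ mm³

Decompose the section into non-overlapping parts with the origin at the bottom-left of its bounding rectangle.
Web: 18 × 280, A = 5 040 mm², y = 140 mm, Ī = 32 928 000 mm⁴.
Top flange (beyond web): 122 × 24, A = 2 928 mm², y = 268 mm, Ī = 140 544 mm⁴.
Bottom flange (beyond web): 122 × 24, A = 2 928 mm², y = 12 mm, Ī = 140 544 mm⁴.
By symmetry the centroid is at mid-height, ȳ = 140 mm.
Transfer each piece to the horizontal centroidal axis using Ī + A·d² with d = y − 140:
  web: d = 0 mm → contributes +32 928 000 mm⁴
  top flange (beyond web): d = 128 mm → contributes +48 112 896 mm⁴
  bottom flange (beyond web): d = -128 mm → contributes +48 112 896 mm⁴
Total I = 129 153 792 mm⁴.
Extreme fibre distance c = 140 mm; S = I/c = 922 527 mm³.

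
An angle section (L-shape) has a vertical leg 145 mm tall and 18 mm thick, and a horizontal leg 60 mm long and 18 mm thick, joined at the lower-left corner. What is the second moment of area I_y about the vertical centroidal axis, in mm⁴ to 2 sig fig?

I_y ≈ 7.1 × 10⁵ mm⁴

Decompose the section into non-overlapping parts with the origin at the bottom-left of its bounding rectangle.
Vertical leg: 18 × 145, A = 2 610 mm², x = 9 mm, Ī = 70 470 mm⁴.
Horizontal leg (remainder): 42 × 18, A = 756 mm², x = 39 mm, Ī = 111 132 mm⁴.
Centroid: x̄ = ΣA·x / ΣA = 15.74 mm.
Transfer each piece to the vertical centroidal axis using Ī + A·d² with d = x − 15.74:
  vertical leg: d = -6.738 mm → contributes +188 965 mm⁴
  horizontal leg (remainder): d = 23.26 mm → contributes +520 220 mm⁴
Total I = 709 185 mm⁴.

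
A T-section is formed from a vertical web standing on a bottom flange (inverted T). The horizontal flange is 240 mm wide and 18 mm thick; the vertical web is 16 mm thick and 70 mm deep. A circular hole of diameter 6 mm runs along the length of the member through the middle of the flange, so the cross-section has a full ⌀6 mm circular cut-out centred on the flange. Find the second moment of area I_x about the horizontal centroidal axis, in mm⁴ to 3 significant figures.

I_x ≈ 2.29 × 10⁶ mm⁴

Split into non-overlapping primitives; take the origin at the lower-left of the bounding box.
Flange: 240 × 18, A = 4 320 mm², y = 9 mm, Ī = 116 640 mm⁴.
Web: 16 × 70, A = 1 120 mm², y = 53 mm, Ī = 457 333 mm⁴.
Hole (subtracted): ⌀6, A = 28.274 mm², y = 9 mm, Ī = 63.617 mm⁴.
Centroid: ȳ = ΣA·y / ΣA = 18.106 mm.
Transfer each piece to the horizontal centroidal axis using Ī + A·d² with d = y − 18.106:
  flange: d = -9.1062 mm → contributes +474 863 mm⁴
  web: d = 34.894 mm → contributes +1 821 024 mm⁴
  hole: d = -9.1062 mm → contributes −2408.2 mm⁴
Total I = 2 293 479 mm⁴.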